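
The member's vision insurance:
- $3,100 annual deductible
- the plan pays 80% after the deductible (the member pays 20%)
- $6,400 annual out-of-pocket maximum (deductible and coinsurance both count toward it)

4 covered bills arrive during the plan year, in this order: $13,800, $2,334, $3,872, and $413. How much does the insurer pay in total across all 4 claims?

Bill 1, $13,800: $3,100 finishes the deductible; $10,700 goes to coinsurance; 20% of $10,700 = $2,140. Cost to member: $5,240. OOP to date $5,240. Insurer: $13,800 − $5,240 = $8,560.
Bill 2, $2,334: deductible met; 20% of $2,334 = $466.80. Member owes $466.80 (running OOP $5,706.80). Plan pays $2,334 − $466.80 = $1,867.20.
Bill 3, $3,872: deductible already satisfied, so member's share is 20% × $3,872 = $774.40. Adding that to $5,706.80 gives $6,481.20, past the $6,400 cap; member pays only $6,400 − $5,706.80 = $693.20. Insurer: $3,872 − $693.20 = $3,178.80.
Bill 4, $413: deductible met; 20% of $413 = $82.60. That would push OOP to $6,482.60, over the $6,400 cap, so member pays $6,400 − $6,400 = $0. Plan pays $413 − $0 = $413.
Insurer total = bills − member's total = $20,419 − $6,400 = $14,019.

$14,019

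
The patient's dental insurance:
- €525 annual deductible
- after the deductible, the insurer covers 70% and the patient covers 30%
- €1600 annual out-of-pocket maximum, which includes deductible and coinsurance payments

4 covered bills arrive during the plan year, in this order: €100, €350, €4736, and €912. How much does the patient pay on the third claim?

€1150

Claim 1 — €100: entire amount goes to the deductible. Patient owes €100 (running OOP €100).
Claim 2 — €350: all of it applies to the deductible. Patient pays €350; OOP now €450.
Claim 3 — €4736: €75 to deductible, leaving €4661; coinsurance €4661 × 30% = €1398.30. Together that's €75 + €1398.30 = €1473.30. Adding that to €450 gives €1923.30, past the €1600 cap; patient pays only €1600 − €450 = €1150.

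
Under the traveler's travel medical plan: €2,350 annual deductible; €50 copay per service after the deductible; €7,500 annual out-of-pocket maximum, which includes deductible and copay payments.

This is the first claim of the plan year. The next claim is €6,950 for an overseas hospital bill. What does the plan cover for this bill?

Deductible not yet touched, so the first €2,350 of the bill goes to the deductible.
That leaves €6,950 − €2,350 = €4,600 for the copay.
Copay on this service: €50.
So the traveler owes €2,350 + €50 = €2,400 before any cap.
Year-to-date out-of-pocket becomes €0 + €2,400 = €2,400, still under the €7,500 maximum, so no cap applies.
The plan picks up €6,950 − €2,400 = €4,550.

€4,550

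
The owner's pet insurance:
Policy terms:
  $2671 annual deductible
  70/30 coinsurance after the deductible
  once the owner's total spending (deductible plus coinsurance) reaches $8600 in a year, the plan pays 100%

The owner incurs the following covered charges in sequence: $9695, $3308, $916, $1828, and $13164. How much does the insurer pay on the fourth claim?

Claim 1 — $9695: $2671 finishes the deductible; $7024 goes to coinsurance; 30% of $7024 = $2107.20. Owner pays $4778.20; OOP now $4778.20. Plan pays $9695 − $4778.20 = $4916.80.
Claim 2 — $3308: deductible met; 30% of $3308 = $992.40. Owner pays $992.40; OOP now $5770.60. Plan pays $3308 − $992.40 = $2315.60.
Claim 3 — $916: deductible already satisfied, so owner's share is 30% × $916 = $274.80. Owner pays $274.80; OOP now $6045.40. Plan pays $916 − $274.80 = $641.20.
Claim 4 — $1828: deductible met; 30% of $1828 = $548.40. Cost to owner: $548.40. OOP to date $6593.80. Plan pays $1828 − $548.40 = $1279.60.

$1279.60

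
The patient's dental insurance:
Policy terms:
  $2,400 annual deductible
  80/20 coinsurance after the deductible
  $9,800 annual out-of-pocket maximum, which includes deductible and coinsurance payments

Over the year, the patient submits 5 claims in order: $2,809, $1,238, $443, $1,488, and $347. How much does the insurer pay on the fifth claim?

Claim 1 ($2,809): $2,400 to deductible, leaving $409; coinsurance $409 × 20% = $81.80. Cost to patient: $2,481.80. OOP to date $2,481.80. Plan pays $2,809 − $2,481.80 = $327.20.
Claim 2 ($1,238): deductible met; 20% of $1,238 = $247.60. Patient pays $247.60; OOP now $2,729.40. Plan pays $1,238 − $247.60 = $990.40.
Claim 3 ($443): deductible met; 20% of $443 = $88.60. Cost to patient: $88.60. OOP to date $2,818. Plan pays $443 − $88.60 = $354.40.
Claim 4 ($1,488): 20% coinsurance on $1,488 = $297.60. Patient pays $297.60; OOP now $3,115.60. Plan pays $1,488 − $297.60 = $1,190.40.
Claim 5 ($347): deductible already satisfied, so patient's share is 20% × $347 = $69.40. Patient pays $69.40; OOP now $3,185. Plan pays $347 − $69.40 = $277.60.

$277.60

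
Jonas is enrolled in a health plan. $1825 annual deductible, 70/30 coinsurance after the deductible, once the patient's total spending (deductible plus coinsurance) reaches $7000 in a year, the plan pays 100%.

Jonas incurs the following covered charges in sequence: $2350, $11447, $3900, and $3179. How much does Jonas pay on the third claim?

Bill 1, $2350: $1825 to deductible, leaving $525; 30% of $525 = $157.50. Cost to patient: $1982.50. OOP to date $1982.50.
Bill 2, $11447: 30% coinsurance on $11447 = $3434.10. Patient pays $3434.10; OOP now $5416.60.
Bill 3, $3900: 30% coinsurance on $3900 = $1170. Patient owes $1170 (running OOP $6586.60).

$1170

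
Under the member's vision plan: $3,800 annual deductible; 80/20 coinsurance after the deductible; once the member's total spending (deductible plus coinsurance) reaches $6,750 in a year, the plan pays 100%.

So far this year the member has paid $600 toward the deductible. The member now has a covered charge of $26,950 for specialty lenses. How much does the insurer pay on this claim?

$20,800

Deductible still to meet: $3,800 − $600 = $3,200.
That leaves $26,950 − $3,200 = $23,750 for coinsurance.
20% of $23,750 = $4,750 falls to the member.
Member responsibility before any cap: $3,200 + $4,750 = $7,950.
That would bring total out-of-pocket to $8,550, past the $6,750 cap. The member is capped at $6,750 − $600 = $6,150 on this claim.
The plan picks up $26,950 − $6,150 = $20,800.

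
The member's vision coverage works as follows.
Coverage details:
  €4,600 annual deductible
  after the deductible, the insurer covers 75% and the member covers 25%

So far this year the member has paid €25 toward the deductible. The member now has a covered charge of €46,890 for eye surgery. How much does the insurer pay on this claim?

€31,736.25

€25 of the €4,600 deductible is already met, leaving €4,575.
The remaining €42,315 (= €46,890 − €4,575) moves to coinsurance.
Member's 25% share of €42,315 is €10,578.75.
That puts the member's cost at €4,575 + €10,578.75 = €15,153.75.
The insurer covers the remainder: €46,890 − €15,153.75 = €31,736.25.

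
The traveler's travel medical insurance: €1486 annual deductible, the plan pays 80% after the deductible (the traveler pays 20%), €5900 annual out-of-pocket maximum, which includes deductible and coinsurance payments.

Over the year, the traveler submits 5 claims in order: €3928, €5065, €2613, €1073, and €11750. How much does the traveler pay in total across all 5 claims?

€5900

Bill 1, €3928: deductible takes €1486, €2442 remains; 20% of €2442 = €488.40. Traveler pays €1974.40; OOP now €1974.40.
Bill 2, €5065: deductible already satisfied, so traveler's share is 20% × €5065 = €1013. Traveler owes €1013 (running OOP €2987.40).
Bill 3, €2613: deductible already satisfied, so traveler's share is 20% × €2613 = €522.60. Traveler owes €522.60 (running OOP €3510).
Bill 4, €1073: deductible already satisfied, so traveler's share is 20% × €1073 = €214.60. Cost to traveler: €214.60. OOP to date €3724.60.
Bill 5, €11750: deductible met; 20% of €11750 = €2350. That would push OOP to €6074.60, over the €5900 cap, so traveler pays €5900 − €3724.60 = €2175.40.
Total paid by the traveler: €1974.40 + €1013 + €522.60 + €214.60 + €2175.40 = €5900.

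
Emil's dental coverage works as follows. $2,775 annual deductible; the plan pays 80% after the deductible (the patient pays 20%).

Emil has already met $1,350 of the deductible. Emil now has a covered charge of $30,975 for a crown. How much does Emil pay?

Deductible still to meet: $2,775 − $1,350 = $1,425.
That leaves $30,975 − $1,425 = $29,550 for coinsurance.
20% of $29,550 = $5,910 falls to the patient.
That puts the patient's cost at $1,425 + $5,910 = $7,335.

$7,335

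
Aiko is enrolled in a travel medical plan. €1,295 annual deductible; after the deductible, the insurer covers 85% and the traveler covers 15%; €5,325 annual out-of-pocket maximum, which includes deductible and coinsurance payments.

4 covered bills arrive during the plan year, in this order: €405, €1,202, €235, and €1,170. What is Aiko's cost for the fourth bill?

€175.50

#1 (€405): entire amount goes to the deductible. Traveler pays €405; OOP now €405.
#2 (€1,202): €890 to deductible, leaving €312; traveler's 15% is €46.80. Traveler pays €936.80; OOP now €1,341.80.
#3 (€235): 15% coinsurance on €235 = €35.25. Traveler owes €35.25 (running OOP €1,377.05).
#4 (€1,170): deductible already satisfied, so traveler's share is 15% × €1,170 = €175.50. Traveler pays €175.50; OOP now €1,552.55.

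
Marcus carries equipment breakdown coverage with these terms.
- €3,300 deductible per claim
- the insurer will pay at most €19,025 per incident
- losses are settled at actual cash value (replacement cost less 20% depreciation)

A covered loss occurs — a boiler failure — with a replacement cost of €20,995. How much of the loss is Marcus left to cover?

Depreciate 20%: the covered value is €20,995 × 0.8 = €16,796.
Less the €3,300 deductible: €16,796 − €3,300 = €13,496.
€13,496 ≤ €19,025, so the limit doesn't bind; insurer pays €13,496.
The business owner bears the rest of the original loss: €20,995 − €13,496 = €7,499.

€7,499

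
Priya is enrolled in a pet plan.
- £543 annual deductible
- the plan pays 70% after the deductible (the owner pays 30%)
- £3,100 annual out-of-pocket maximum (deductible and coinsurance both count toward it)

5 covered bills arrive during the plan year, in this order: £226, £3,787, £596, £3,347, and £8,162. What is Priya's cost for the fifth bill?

£333.10

Claim 1 (£226): fully absorbed by the deductible. Owner pays £226; OOP now £226.
Claim 2 (£3,787): £317 to deductible, leaving £3,470; coinsurance £3,470 × 30% = £1,041. Cost to owner: £1,358. OOP to date £1,584.
Claim 3 (£596): 30% coinsurance on £596 = £178.80. Owner owes £178.80 (running OOP £1,762.80).
Claim 4 (£3,347): 30% coinsurance on £3,347 = £1,004.10. Owner owes £1,004.10 (running OOP £2,766.90).
Claim 5 (£8,162): deductible already satisfied, so owner's share is 30% × £8,162 = £2,448.60. Adding that to £2,766.90 gives £5,215.50, past the £3,100 cap; owner pays only £3,100 − £2,766.90 = £333.10.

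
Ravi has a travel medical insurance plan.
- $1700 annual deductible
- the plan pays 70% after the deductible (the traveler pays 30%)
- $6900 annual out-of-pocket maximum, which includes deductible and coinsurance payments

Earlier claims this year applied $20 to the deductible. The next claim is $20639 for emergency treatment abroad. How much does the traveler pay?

Deductible still to meet: $1700 − $20 = $1680.
The remaining $18959 (= $20639 − $1680) moves to coinsurance.
Coinsurance: $18959 × 30% = $5687.70.
So the traveler owes $1680 + $5687.70 = $7367.70 before any cap.
That would bring total out-of-pocket to $7387.70, past the $6900 cap. The traveler is capped at $6900 − $20 = $6880 on this claim.

$6880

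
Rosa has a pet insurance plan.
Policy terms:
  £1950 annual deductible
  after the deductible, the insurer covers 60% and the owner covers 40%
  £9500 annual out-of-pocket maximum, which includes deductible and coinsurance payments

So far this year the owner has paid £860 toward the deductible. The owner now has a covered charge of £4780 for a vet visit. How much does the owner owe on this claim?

£860 of the £1950 deductible is already met, leaving £1090.
That leaves £4780 − £1090 = £3690 for coinsurance.
40% of £3690 = £1476 falls to the owner.
So the owner owes £1090 + £1476 = £2566 before any cap.
Total out-of-pocket so far would be £860 + £2566 = £3426, below the £9500 cap — no reduction.

£2566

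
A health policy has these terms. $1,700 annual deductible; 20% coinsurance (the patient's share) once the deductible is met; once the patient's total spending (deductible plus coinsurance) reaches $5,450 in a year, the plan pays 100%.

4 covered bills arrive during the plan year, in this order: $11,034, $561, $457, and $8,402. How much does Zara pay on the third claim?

Claim 1 ($11,034): deductible takes $1,700, $9,334 remains; coinsurance $9,334 × 20% = $1,866.80. Patient pays $3,566.80; OOP now $3,566.80.
Claim 2 ($561): deductible met; 20% of $561 = $112.20. Patient owes $112.20 (running OOP $3,679).
Claim 3 ($457): 20% coinsurance on $457 = $91.40. Patient pays $91.40; OOP now $3,770.40.

$91.40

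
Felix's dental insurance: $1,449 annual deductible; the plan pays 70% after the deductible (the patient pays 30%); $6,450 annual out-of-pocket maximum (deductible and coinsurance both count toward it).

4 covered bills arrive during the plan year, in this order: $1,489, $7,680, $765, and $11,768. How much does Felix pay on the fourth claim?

$2,455.50

#1 ($1,489): $1,449 finishes the deductible; $40 goes to coinsurance; 30% of $40 = $12. Cost to patient: $1,461. OOP to date $1,461.
#2 ($7,680): deductible met; 30% of $7,680 = $2,304. Patient owes $2,304 (running OOP $3,765).
#3 ($765): deductible already satisfied, so patient's share is 30% × $765 = $229.50. Patient pays $229.50; OOP now $3,994.50.
#4 ($11,768): 30% coinsurance on $11,768 = $3,530.40. OOP would hit $7,524.90 > $6,450, so the cap limits the patient to $6,450 − $3,994.50 = $2,455.50.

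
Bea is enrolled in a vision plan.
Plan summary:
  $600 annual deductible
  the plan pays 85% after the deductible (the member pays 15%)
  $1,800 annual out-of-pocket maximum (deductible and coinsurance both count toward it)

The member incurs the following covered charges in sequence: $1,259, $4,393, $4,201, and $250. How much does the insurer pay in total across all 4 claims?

Bill 1, $1,259: $600 finishes the deductible; $659 goes to coinsurance; member's 15% is $98.85. Cost to member: $698.85. OOP to date $698.85. Insurer: $1,259 − $698.85 = $560.15.
Bill 2, $4,393: deductible already satisfied, so member's share is 15% × $4,393 = $658.95. Cost to member: $658.95. OOP to date $1,357.80. Plan pays $4,393 − $658.95 = $3,734.05.
Bill 3, $4,201: 15% coinsurance on $4,201 = $630.15. Adding that to $1,357.80 gives $1,987.95, past the $1,800 cap; member pays only $1,800 − $1,357.80 = $442.20. Insurer: $4,201 − $442.20 = $3,758.80.
Bill 4, $250: 15% coinsurance on $250 = $37.50. OOP would hit $1,837.50 > $1,800, so the cap limits the member to $1,800 − $1,800 = $0. Insurer: $250 − $0 = $250.
Insurer total = bills − member's total = $10,103 − $1,800 = $8,303.

$8,303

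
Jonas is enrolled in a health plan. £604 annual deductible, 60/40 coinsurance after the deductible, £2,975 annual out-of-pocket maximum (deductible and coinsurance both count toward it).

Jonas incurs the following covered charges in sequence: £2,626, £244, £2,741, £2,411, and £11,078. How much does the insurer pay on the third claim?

Bill 1, £2,626: £604 finishes the deductible; £2,022 goes to coinsurance; patient's 40% is £808.80. Patient owes £1,412.80 (running OOP £1,412.80). Plan pays £2,626 − £1,412.80 = £1,213.20.
Bill 2, £244: deductible already satisfied, so patient's share is 40% × £244 = £97.60. Patient owes £97.60 (running OOP £1,510.40). Insurer: £244 − £97.60 = £146.40.
Bill 3, £2,741: deductible already satisfied, so patient's share is 40% × £2,741 = £1,096.40. Cost to patient: £1,096.40. OOP to date £2,606.80. Plan pays £2,741 − £1,096.40 = £1,644.60.

£1,644.60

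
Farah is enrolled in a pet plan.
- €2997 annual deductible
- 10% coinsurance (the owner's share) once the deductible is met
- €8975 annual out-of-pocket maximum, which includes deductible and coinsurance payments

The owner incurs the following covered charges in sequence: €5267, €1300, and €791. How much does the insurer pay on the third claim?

#1 (€5267): €2997 to deductible, leaving €2270; 10% of €2270 = €227. Cost to owner: €3224. OOP to date €3224. Insurer: €5267 − €3224 = €2043.
#2 (€1300): deductible already satisfied, so owner's share is 10% × €1300 = €130. Owner owes €130 (running OOP €3354). Plan pays €1300 − €130 = €1170.
#3 (€791): 10% coinsurance on €791 = €79.10. Owner pays €79.10; OOP now €3433.10. Insurer: €791 − €79.10 = €711.90.

€711.90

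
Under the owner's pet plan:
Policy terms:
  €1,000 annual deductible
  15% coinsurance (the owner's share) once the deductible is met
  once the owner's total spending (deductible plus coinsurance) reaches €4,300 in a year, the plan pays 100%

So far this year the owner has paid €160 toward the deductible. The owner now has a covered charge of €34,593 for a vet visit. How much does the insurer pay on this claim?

€160 of the €1,000 deductible is already met, leaving €840.
That leaves €34,593 − €840 = €33,753 for coinsurance.
Coinsurance: €33,753 × 15% = €5,062.95.
Owner responsibility before any cap: €840 + €5,062.95 = €5,902.95.
Year-to-date out-of-pocket would reach €160 + €5,902.95 = €6,062.95, above the €4,300 maximum, so the owner pays only €4,300 − €160 = €4,140.
The plan picks up €34,593 − €4,140 = €30,453.

€30,453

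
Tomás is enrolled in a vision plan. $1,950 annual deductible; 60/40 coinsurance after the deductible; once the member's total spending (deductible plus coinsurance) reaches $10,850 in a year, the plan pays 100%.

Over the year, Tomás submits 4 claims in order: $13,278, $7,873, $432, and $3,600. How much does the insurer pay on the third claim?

$259.20

Claim 1 ($13,278): $1,950 to deductible, leaving $11,328; coinsurance $11,328 × 40% = $4,531.20. Member pays $6,481.20; OOP now $6,481.20. Plan pays $13,278 − $6,481.20 = $6,796.80.
Claim 2 ($7,873): 40% coinsurance on $7,873 = $3,149.20. Member pays $3,149.20; OOP now $9,630.40. Plan pays $7,873 − $3,149.20 = $4,723.80.
Claim 3 ($432): deductible already satisfied, so member's share is 40% × $432 = $172.80. Member owes $172.80 (running OOP $9,803.20). Insurer: $432 − $172.80 = $259.20.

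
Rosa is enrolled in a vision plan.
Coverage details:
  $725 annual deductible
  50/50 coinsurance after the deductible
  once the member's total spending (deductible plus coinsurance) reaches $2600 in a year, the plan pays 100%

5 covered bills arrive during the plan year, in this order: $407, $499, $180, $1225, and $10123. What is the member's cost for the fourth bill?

$612.50

Bill 1, $407: entire amount goes to the deductible. Member pays $407; OOP now $407.
Bill 2, $499: deductible takes $318, $181 remains; 50% of $181 = $90.50. Member pays $408.50; OOP now $815.50.
Bill 3, $180: 50% coinsurance on $180 = $90. Member pays $90; OOP now $905.50.
Bill 4, $1225: deductible already satisfied, so member's share is 50% × $1225 = $612.50. Member pays $612.50; OOP now $1518.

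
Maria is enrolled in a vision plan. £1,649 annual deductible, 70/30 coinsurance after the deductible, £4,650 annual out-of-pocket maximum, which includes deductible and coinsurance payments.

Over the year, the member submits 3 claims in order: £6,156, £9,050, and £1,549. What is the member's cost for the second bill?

Bill 1, £6,156: £1,649 finishes the deductible; £4,507 goes to coinsurance; coinsurance £4,507 × 30% = £1,352.10. Member owes £3,001.10 (running OOP £3,001.10).
Bill 2, £9,050: 30% coinsurance on £9,050 = £2,715. That would push OOP to £5,716.10, over the £4,650 cap, so member pays £4,650 − £3,001.10 = £1,648.90.

£1,648.90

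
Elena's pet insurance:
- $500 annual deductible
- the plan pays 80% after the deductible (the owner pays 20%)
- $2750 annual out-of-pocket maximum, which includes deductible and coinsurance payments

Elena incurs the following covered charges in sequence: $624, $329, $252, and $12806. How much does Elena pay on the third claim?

Bill 1, $624: deductible takes $500, $124 remains; coinsurance $124 × 20% = $24.80. Owner pays $524.80; OOP now $524.80.
Bill 2, $329: deductible already satisfied, so owner's share is 20% × $329 = $65.80. Owner owes $65.80 (running OOP $590.60).
Bill 3, $252: 20% coinsurance on $252 = $50.40. Cost to owner: $50.40. OOP to date $641.

$50.40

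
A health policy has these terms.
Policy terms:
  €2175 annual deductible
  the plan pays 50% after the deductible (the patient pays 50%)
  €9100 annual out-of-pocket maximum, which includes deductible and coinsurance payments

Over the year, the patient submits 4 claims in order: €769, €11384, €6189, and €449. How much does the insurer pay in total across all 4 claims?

€9691

Claim 1 (€769): fully absorbed by the deductible. Patient owes €769 (running OOP €769). Plan pays €769 − €769 = €0.
Claim 2 (€11384): €1406 finishes the deductible; €9978 goes to coinsurance; 50% of €9978 = €4989. Patient owes €6395 (running OOP €7164). Insurer: €11384 − €6395 = €4989.
Claim 3 (€6189): 50% coinsurance on €6189 = €3094.50. Adding that to €7164 gives €10258.50, past the €9100 cap; patient pays only €9100 − €7164 = €1936. Plan pays €6189 − €1936 = €4253.
Claim 4 (€449): 50% coinsurance on €449 = €224.50. That would push OOP to €9324.50, over the €9100 cap, so patient pays €9100 − €9100 = €0. Insurer: €449 − €0 = €449.
Insurer total = bills − patient's total = €18791 − €9100 = €9691.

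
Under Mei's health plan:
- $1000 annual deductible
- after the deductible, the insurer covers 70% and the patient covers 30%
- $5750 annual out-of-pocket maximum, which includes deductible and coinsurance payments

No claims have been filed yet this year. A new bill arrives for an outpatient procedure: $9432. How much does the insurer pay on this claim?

$5902.40

Deductible not yet touched, so the first $1000 of the bill goes to the deductible.
After the $1000 deductible portion, $9432 − $1000 = $8432 is subject to coinsurance.
Coinsurance: $8432 × 30% = $2529.60.
Patient responsibility before any cap: $1000 + $2529.60 = $3529.60.
Total out-of-pocket so far would be $0 + $3529.60 = $3529.60, below the $5750 cap — no reduction.
Insurer pays the balance: $9432 − $3529.60 = $5902.40.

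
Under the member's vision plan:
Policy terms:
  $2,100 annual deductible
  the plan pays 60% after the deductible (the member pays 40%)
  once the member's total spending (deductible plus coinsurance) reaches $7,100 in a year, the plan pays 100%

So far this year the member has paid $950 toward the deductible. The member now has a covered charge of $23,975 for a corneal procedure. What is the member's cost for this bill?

Deductible still to meet: $2,100 − $950 = $1,150.
After the $1,150 deductible portion, $23,975 − $1,150 = $22,825 is subject to coinsurance.
40% of $22,825 = $9,130 falls to the member.
So the member owes $1,150 + $9,130 = $10,280 before any cap.
Year-to-date out-of-pocket would reach $950 + $10,280 = $11,230, above the $7,100 maximum, so the member pays only $7,100 − $950 = $6,150.

$6,150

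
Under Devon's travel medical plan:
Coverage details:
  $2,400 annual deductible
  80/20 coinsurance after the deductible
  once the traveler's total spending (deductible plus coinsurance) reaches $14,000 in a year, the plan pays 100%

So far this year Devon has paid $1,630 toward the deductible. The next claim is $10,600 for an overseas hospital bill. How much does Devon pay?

Deductible still to meet: $2,400 − $1,630 = $770.
After the $770 deductible portion, $10,600 − $770 = $9,830 is subject to coinsurance.
Traveler's 20% share of $9,830 is $1,966.
That puts the traveler's cost at $770 + $1,966 = $2,736 before any cap.
Cumulative spending $1,630 + $2,736 = $4,366 stays under the $14,000 maximum.

$2,736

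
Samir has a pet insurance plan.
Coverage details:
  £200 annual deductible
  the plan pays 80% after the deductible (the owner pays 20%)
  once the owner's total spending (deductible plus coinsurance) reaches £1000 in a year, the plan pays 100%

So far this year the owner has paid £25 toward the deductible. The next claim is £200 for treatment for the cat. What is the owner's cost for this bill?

Remaining deductible: £200 − £25 = £175.
After the £175 deductible portion, £200 − £175 = £25 is subject to coinsurance.
Owner's 20% share of £25 is £5.
That puts the owner's cost at £175 + £5 = £180 before any cap.
Cumulative spending £25 + £180 = £205 stays under the £1000 maximum.

£180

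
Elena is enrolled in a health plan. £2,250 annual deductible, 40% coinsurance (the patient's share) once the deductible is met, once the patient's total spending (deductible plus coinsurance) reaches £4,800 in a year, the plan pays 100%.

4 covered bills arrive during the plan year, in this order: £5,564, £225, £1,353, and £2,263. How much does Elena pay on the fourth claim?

Claim 1 (£5,564): £2,250 finishes the deductible; £3,314 goes to coinsurance; patient's 40% is £1,325.60. Patient pays £3,575.60; OOP now £3,575.60.
Claim 2 (£225): deductible met; 40% of £225 = £90. Patient pays £90; OOP now £3,665.60.
Claim 3 (£1,353): 40% coinsurance on £1,353 = £541.20. Patient owes £541.20 (running OOP £4,206.80).
Claim 4 (£2,263): 40% coinsurance on £2,263 = £905.20. Adding that to £4,206.80 gives £5,112, past the £4,800 cap; patient pays only £4,800 − £4,206.80 = £593.20.

£593.20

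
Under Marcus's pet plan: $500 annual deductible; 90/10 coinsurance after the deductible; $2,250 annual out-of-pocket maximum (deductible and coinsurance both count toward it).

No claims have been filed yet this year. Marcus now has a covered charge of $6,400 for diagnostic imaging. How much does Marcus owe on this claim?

Nothing has been paid toward the $500 deductible, so the first $500 of this charge is applied there.
After the $500 deductible portion, $6,400 − $500 = $5,900 is subject to coinsurance.
Coinsurance: $5,900 × 10% = $590.
Owner responsibility before any cap: $500 + $590 = $1,090.
Year-to-date out-of-pocket becomes $0 + $1,090 = $1,090, still under the $2,250 maximum, so no cap applies.

$1,090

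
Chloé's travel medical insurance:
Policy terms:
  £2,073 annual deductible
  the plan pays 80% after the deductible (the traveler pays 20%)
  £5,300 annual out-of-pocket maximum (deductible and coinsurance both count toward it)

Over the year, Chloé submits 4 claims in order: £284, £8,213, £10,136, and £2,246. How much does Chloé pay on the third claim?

#1 (£284): all of it applies to the deductible. Cost to traveler: £284. OOP to date £284.
#2 (£8,213): £1,789 to deductible, leaving £6,424; 20% of £6,424 = £1,284.80. Cost to traveler: £3,073.80. OOP to date £3,357.80.
#3 (£10,136): 20% coinsurance on £10,136 = £2,027.20. That would push OOP to £5,385, over the £5,300 cap, so traveler pays £5,300 − £3,357.80 = £1,942.20.

£1,942.20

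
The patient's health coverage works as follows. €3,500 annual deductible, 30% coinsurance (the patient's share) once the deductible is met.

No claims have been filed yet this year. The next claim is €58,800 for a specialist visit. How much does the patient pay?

€20,090

The full €3,500 deductible is still open; €3,500 of this bill applies to it.
After the €3,500 deductible portion, €58,800 − €3,500 = €55,300 is subject to coinsurance.
Coinsurance: €55,300 × 30% = €16,590.
Patient responsibility: €3,500 + €16,590 = €20,090.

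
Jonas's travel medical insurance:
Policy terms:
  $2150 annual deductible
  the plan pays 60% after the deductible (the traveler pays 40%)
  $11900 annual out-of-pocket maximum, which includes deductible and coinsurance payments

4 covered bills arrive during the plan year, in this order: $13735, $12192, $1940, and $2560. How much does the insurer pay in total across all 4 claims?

#1 ($13735): $2150 to deductible, leaving $11585; coinsurance $11585 × 40% = $4634. Traveler pays $6784; OOP now $6784. Plan pays $13735 − $6784 = $6951.
#2 ($12192): 40% coinsurance on $12192 = $4876.80. Cost to traveler: $4876.80. OOP to date $11660.80. Insurer: $12192 − $4876.80 = $7315.20.
#3 ($1940): 40% coinsurance on $1940 = $776. That would push OOP to $12436.80, over the $11900 cap, so traveler pays $11900 − $11660.80 = $239.20. Plan pays $1940 − $239.20 = $1700.80.
#4 ($2560): deductible met; 40% of $2560 = $1024. Adding that to $11900 gives $12924, past the $11900 cap; traveler pays only $11900 − $11900 = $0. Insurer: $2560 − $0 = $2560.
Insurer total: $6951 + $7315.20 + $1700.80 + $2560 = $18527.

$18527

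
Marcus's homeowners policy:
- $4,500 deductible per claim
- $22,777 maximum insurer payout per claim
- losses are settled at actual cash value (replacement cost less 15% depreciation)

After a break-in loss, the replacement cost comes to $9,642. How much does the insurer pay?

At 15% depreciation, ACV = $9,642 − $1,446.30 = $8,195.70.
Less the $4,500 deductible: $8,195.70 − $4,500 = $3,695.70.
$3,695.70 is within the $22,777 limit, so the insurer pays $3,695.70.

$3,695.70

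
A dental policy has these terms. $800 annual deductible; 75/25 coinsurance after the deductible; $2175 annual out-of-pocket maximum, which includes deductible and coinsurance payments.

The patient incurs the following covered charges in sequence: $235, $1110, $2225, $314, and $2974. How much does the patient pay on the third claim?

$556.25

Bill 1, $235: fully absorbed by the deductible. Patient owes $235 (running OOP $235).
Bill 2, $1110: $565 to deductible, leaving $545; coinsurance $545 × 25% = $136.25. Patient pays $701.25; OOP now $936.25.
Bill 3, $2225: deductible met; 25% of $2225 = $556.25. Cost to patient: $556.25. OOP to date $1492.50.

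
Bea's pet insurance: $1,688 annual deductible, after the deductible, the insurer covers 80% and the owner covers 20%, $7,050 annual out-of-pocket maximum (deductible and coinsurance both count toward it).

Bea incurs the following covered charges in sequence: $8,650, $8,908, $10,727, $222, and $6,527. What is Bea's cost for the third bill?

$2,145.40

Bill 1, $8,650: $1,688 to deductible, leaving $6,962; 20% of $6,962 = $1,392.40. Owner owes $3,080.40 (running OOP $3,080.40).
Bill 2, $8,908: 20% coinsurance on $8,908 = $1,781.60. Owner owes $1,781.60 (running OOP $4,862).
Bill 3, $10,727: deductible already satisfied, so owner's share is 20% × $10,727 = $2,145.40. Owner owes $2,145.40 (running OOP $7,007.40).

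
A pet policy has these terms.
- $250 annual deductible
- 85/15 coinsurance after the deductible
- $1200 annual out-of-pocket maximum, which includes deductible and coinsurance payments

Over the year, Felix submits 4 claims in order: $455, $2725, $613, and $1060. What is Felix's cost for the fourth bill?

Bill 1, $455: $250 finishes the deductible; $205 goes to coinsurance; 15% of $205 = $30.75. Owner pays $280.75; OOP now $280.75.
Bill 2, $2725: deductible met; 15% of $2725 = $408.75. Owner owes $408.75 (running OOP $689.50).
Bill 3, $613: deductible already satisfied, so owner's share is 15% × $613 = $91.95. Cost to owner: $91.95. OOP to date $781.45.
Bill 4, $1060: deductible met; 15% of $1060 = $159. Owner owes $159 (running OOP $940.45).

$159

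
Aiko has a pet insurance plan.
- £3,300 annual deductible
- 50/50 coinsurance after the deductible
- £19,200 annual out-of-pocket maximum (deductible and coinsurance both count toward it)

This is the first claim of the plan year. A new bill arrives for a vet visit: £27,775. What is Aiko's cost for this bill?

Nothing has been paid toward the £3,300 deductible, so the first £3,300 of this charge is applied there.
After the £3,300 deductible portion, £27,775 − £3,300 = £24,475 is subject to coinsurance.
Owner's 50% share of £24,475 is £12,237.50.
Owner responsibility before any cap: £3,300 + £12,237.50 = £15,537.50.
Cumulative spending £0 + £15,537.50 = £15,537.50 stays under the £19,200 maximum.

£15,537.50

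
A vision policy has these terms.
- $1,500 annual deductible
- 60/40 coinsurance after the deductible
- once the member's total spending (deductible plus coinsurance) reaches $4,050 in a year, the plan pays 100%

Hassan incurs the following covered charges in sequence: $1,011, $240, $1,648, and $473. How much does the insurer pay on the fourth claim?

Claim 1 ($1,011): entire amount goes to the deductible. Cost to member: $1,011. OOP to date $1,011. Plan pays $1,011 − $1,011 = $0.
Claim 2 ($240): all of it applies to the deductible. Member pays $240; OOP now $1,251. Plan pays $240 − $240 = $0.
Claim 3 ($1,648): $249 to deductible, leaving $1,399; 40% of $1,399 = $559.60. Member pays $808.60; OOP now $2,059.60. Insurer: $1,648 − $808.60 = $839.40.
Claim 4 ($473): deductible met; 40% of $473 = $189.20. Cost to member: $189.20. OOP to date $2,248.80. Plan pays $473 − $189.20 = $283.80.

$283.80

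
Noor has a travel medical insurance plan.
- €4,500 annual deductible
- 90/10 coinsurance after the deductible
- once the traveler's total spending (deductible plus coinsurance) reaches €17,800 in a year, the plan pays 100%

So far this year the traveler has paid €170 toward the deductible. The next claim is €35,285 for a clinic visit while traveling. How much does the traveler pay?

€170 of the €4,500 deductible is already met, leaving €4,330.
That leaves €35,285 − €4,330 = €30,955 for coinsurance.
Traveler's 10% share of €30,955 is €3,095.50.
So the traveler owes €4,330 + €3,095.50 = €7,425.50 before any cap.
Cumulative spending €170 + €7,425.50 = €7,595.50 stays under the €17,800 maximum.

€7,425.50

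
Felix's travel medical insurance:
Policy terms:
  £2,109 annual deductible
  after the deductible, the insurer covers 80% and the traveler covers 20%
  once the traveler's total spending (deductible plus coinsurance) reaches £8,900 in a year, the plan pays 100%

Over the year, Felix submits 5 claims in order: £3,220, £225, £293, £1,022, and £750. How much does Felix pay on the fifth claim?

£150

Claim 1 (£3,220): £2,109 finishes the deductible; £1,111 goes to coinsurance; coinsurance £1,111 × 20% = £222.20. Traveler owes £2,331.20 (running OOP £2,331.20).
Claim 2 (£225): 20% coinsurance on £225 = £45. Cost to traveler: £45. OOP to date £2,376.20.
Claim 3 (£293): deductible already satisfied, so traveler's share is 20% × £293 = £58.60. Traveler owes £58.60 (running OOP £2,434.80).
Claim 4 (£1,022): deductible already satisfied, so traveler's share is 20% × £1,022 = £204.40. Traveler owes £204.40 (running OOP £2,639.20).
Claim 5 (£750): deductible met; 20% of £750 = £150. Traveler owes £150 (running OOP £2,789.20).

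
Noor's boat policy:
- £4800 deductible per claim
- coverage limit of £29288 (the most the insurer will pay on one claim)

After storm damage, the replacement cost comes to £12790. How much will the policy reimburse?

Subtract the deductible: £12790 − £4800 = £7990.
£7990 ≤ £29288, so the limit doesn't bind; insurer pays £7990.

£7990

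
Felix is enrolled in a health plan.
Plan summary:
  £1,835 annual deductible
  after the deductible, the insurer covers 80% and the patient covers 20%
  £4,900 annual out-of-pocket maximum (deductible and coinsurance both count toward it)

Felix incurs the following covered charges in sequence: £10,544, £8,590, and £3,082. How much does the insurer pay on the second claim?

Claim 1 — £10,544: £1,835 to deductible, leaving £8,709; coinsurance £8,709 × 20% = £1,741.80. Patient owes £3,576.80 (running OOP £3,576.80). Insurer: £10,544 − £3,576.80 = £6,967.20.
Claim 2 — £8,590: 20% coinsurance on £8,590 = £1,718. Adding that to £3,576.80 gives £5,294.80, past the £4,900 cap; patient pays only £4,900 − £3,576.80 = £1,323.20. Plan pays £8,590 − £1,323.20 = £7,266.80.

£7,266.80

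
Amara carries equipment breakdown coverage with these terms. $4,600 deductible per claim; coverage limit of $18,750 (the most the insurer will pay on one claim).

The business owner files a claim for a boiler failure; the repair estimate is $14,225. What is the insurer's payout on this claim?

Subtract the deductible: $14,225 − $4,600 = $9,625.
That's under the $18,750 cap, so the insurer reimburses the full $9,625.

$9,625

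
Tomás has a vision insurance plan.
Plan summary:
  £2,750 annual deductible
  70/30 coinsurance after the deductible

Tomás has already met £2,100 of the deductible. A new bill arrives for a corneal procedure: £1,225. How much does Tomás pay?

£822.50

Deductible still to meet: £2,750 − £2,100 = £650.
After the £650 deductible portion, £1,225 − £650 = £575 is subject to coinsurance.
Coinsurance: £575 × 30% = £172.50.
So the member owes £650 + £172.50 = £822.50.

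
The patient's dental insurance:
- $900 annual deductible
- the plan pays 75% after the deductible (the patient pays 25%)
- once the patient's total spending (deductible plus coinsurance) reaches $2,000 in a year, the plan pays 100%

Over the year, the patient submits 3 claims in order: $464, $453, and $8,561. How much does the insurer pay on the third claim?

Claim 1 — $464: entire amount goes to the deductible. Patient owes $464 (running OOP $464). Insurer: $464 − $464 = $0.
Claim 2 — $453: $436 finishes the deductible; $17 goes to coinsurance; coinsurance $17 × 25% = $4.25. Cost to patient: $440.25. OOP to date $904.25. Insurer: $453 − $440.25 = $12.75.
Claim 3 — $8,561: deductible met; 25% of $8,561 = $2,140.25. OOP would hit $3,044.50 > $2,000, so the cap limits the patient to $2,000 − $904.25 = $1,095.75. Plan pays $8,561 − $1,095.75 = $7,465.25.

$7,465.25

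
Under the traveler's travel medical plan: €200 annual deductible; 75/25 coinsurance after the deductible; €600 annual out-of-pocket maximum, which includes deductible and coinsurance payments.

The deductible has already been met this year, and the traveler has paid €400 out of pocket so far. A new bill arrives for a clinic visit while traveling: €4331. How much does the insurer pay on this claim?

The deductible is already satisfied, so the full bill goes to coinsurance.
Traveler's 25% share of €4331 is €1082.75.
That would bring total out-of-pocket to €1482.75, past the €600 cap. The traveler is capped at €600 − €400 = €200 on this claim.
The plan picks up €4331 − €200 = €4131.

€4131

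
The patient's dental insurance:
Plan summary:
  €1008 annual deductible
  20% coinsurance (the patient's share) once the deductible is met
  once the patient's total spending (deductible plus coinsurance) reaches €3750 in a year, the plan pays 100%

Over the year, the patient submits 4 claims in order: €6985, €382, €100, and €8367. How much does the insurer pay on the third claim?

€80

Claim 1 — €6985: deductible takes €1008, €5977 remains; patient's 20% is €1195.40. Patient owes €2203.40 (running OOP €2203.40). Insurer: €6985 − €2203.40 = €4781.60.
Claim 2 — €382: 20% coinsurance on €382 = €76.40. Cost to patient: €76.40. OOP to date €2279.80. Insurer: €382 − €76.40 = €305.60.
Claim 3 — €100: deductible met; 20% of €100 = €20. Patient owes €20 (running OOP €2299.80). Plan pays €100 − €20 = €80.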